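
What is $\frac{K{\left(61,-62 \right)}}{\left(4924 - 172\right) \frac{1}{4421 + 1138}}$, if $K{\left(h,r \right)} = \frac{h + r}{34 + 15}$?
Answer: $- \frac{1853}{77616} \approx -0.023874$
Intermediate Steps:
$K{\left(h,r \right)} = \frac{h}{49} + \frac{r}{49}$ ($K{\left(h,r \right)} = \frac{h + r}{49} = \left(h + r\right) \frac{1}{49} = \frac{h}{49} + \frac{r}{49}$)
$\frac{K{\left(61,-62 \right)}}{\left(4924 - 172\right) \frac{1}{4421 + 1138}} = \frac{\frac{1}{49} \cdot 61 + \frac{1}{49} \left(-62\right)}{\left(4924 - 172\right) \frac{1}{4421 + 1138}} = \frac{\frac{61}{49} - \frac{62}{49}}{4752 \cdot \frac{1}{5559}} = - \frac{1}{49 \cdot 4752 \cdot \frac{1}{5559}} = - \frac{1}{49 \cdot \frac{1584}{1853}} = \left(- \frac{1}{49}\right) \frac{1853}{1584} = - \frac{1853}{77616}$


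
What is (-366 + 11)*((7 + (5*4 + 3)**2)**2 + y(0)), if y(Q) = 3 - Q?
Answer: -101991145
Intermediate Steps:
(-366 + 11)*((7 + (5*4 + 3)**2)**2 + y(0)) = (-366 + 11)*((7 + (5*4 + 3)**2)**2 + (3 - 1*0)) = -355*((7 + (20 + 3)**2)**2 + (3 + 0)) = -355*((7 + 23**2)**2 + 3) = -355*((7 + 529)**2 + 3) = -355*(536**2 + 3) = -355*(287296 + 3) = -355*287299 = -101991145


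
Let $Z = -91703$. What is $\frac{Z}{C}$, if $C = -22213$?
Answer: $\frac{91703}{22213} \approx 4.1283$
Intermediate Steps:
$\frac{Z}{C} = - \frac{91703}{-22213} = \left(-91703\right) \left(- \frac{1}{22213}\right) = \frac{91703}{22213}$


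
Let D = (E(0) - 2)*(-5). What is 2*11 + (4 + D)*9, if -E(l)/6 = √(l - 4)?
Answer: 148 + 540*I ≈ 148.0 + 540.0*I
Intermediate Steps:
E(l) = -6*√(-4 + l) (E(l) = -6*√(l - 4) = -6*√(-4 + l))
D = 10 + 60*I (D = (-6*√(-4 + 0) - 2)*(-5) = (-12*I - 2)*(-5) = (-2 - 12*I)*(-5) = 10 + 60*I ≈ 10.0 + 60.0*I)
2*11 + (4 + D)*9 = 2*11 + (4 + (10 + 60*I))*9 = 22 + (14 + 60*I)*9 = 22 + (126 + 540*I) = 148 + 540*I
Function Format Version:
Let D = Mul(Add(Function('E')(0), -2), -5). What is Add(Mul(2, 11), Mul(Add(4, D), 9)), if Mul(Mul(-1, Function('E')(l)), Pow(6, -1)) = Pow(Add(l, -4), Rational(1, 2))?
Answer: Add(148, Mul(540, I)) ≈ Add(148.00, Mul(540.00, I))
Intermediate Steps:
Function('E')(l) = Mul(-6, Pow(Add(-4, l), Rational(1, 2))) (Function('E')(l) = Mul(-6, Pow(Add(l, -4), Rational(1, 2))) = Mul(-6, Pow(Add(-4, l), Rational(1, 2))))
D = Add(10, Mul(60, I)) (D = Mul(Add(Mul(-6, Pow(Add(-4, 0), Rational(1, 2))), -2), -5) = Mul(Add(Mul(-6, Pow(-4, Rational(1, 2))), -2), -5) = Mul(Add(Mul(-6, Mul(2, I)), -2), -5) = Mul(Add(Mul(-12, I), -2), -5) = Mul(Add(-2, Mul(-12, I)), -5) = Add(10, Mul(60, I)) ≈ Add(10.000, Mul(60.000, I)))
Add(Mul(2, 11), Mul(Add(4, D), 9)) = Add(Mul(2, 11), Mul(Add(4, Add(10, Mul(60, I))), 9)) = Add(22, Mul(Add(14, Mul(60, I)), 9)) = Add(22, Add(126, Mul(540, I))) = Add(148, Mul(540, I))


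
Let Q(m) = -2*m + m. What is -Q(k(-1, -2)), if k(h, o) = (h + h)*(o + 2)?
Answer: 0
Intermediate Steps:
k(h, o) = 2*h*(2 + o) (k(h, o) = (2*h)*(2 + o) = 2*h*(2 + o))
Q(m) = -m
-Q(k(-1, -2)) = -(-1)*2*(-1)*(2 - 2) = -(-1)*2*(-1)*0 = -(-1)*0 = -1*0 = 0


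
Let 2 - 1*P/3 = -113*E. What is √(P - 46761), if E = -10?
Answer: I*√50145 ≈ 223.93*I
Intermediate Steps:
P = -3384 (P = 6 - (-339)*(-10) = 6 - 3*1130 = 6 - 3390 = -3384)
√(P - 46761) = √(-3384 - 46761) = √(-50145) = I*√50145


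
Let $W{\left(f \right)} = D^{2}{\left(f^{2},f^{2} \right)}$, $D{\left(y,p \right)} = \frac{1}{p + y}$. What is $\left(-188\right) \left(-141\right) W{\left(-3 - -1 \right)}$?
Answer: $\frac{6627}{16} \approx 414.19$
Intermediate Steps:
$W{\left(f \right)} = \frac{1}{4 f^{4}}$ ($W{\left(f \right)} = \left(\frac{1}{f^{2} + f^{2}}\right)^{2} = \left(\frac{1}{2 f^{2}}\right)^{2} = \frac{1}{4 f^{4}}$)
$\left(-188\right) \left(-141\right) W{\left(-3 - -1 \right)} = \left(-188\right) \left(-141\right) \frac{1}{4 \left(-3 - -1\right)^{4}} = 26508 \frac{1}{4 \left(-3 + 1\right)^{4}} = 26508 \frac{1}{4 \cdot 16} = 26508 \cdot \frac{1}{4} \cdot \frac{1}{16} = 26508 \cdot \frac{1}{64} = \frac{6627}{16}$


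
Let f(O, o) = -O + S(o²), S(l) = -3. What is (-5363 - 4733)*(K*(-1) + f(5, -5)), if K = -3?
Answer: 50480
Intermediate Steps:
f(O, o) = -3 - O (f(O, o) = -O - 3 = -3 - O)
(-5363 - 4733)*(K*(-1) + f(5, -5)) = (-5363 - 4733)*(-3*(-1) + (-3 - 1*5)) = -10096*(3 + (-3 - 5)) = -10096*(3 - 8) = -10096*(-5) = 50480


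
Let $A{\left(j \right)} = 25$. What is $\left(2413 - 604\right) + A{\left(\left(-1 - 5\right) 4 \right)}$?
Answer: $1834$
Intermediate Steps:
$\left(2413 - 604\right) + A{\left(\left(-1 - 5\right) 4 \right)} = \left(2413 - 604\right) + 25 = 1809 + 25 = 1834$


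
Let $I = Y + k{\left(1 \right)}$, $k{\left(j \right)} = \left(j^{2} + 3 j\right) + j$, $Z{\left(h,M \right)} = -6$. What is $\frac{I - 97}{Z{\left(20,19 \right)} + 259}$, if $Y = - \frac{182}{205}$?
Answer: $- \frac{19042}{51865} \approx -0.36715$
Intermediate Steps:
$k{\left(j \right)} = j^{2} + 4 j$
$Y = - \frac{182}{205}$ ($Y = \left(-182\right) \frac{1}{205} = - \frac{182}{205} \approx -0.8878$)
$I = \frac{843}{205}$ ($I = - \frac{182}{205} + 1 \left(4 + 1\right) = - \frac{182}{205} + 1 \cdot 5 = - \frac{182}{205} + 5 = \frac{843}{205} \approx 4.1122$)
$\frac{I - 97}{Z{\left(20,19 \right)} + 259} = \frac{\frac{843}{205} - 97}{-6 + 259} = - \frac{19042}{205 \cdot 253} = \left(- \frac{19042}{205}\right) \frac{1}{253} = - \frac{19042}{51865}$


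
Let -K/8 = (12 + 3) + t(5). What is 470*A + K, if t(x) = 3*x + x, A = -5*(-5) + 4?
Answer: 13350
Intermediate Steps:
A = 29 (A = 25 + 4 = 29)
t(x) = 4*x
K = -280 (K = -8*((12 + 3) + 4*5) = -8*(15 + 20) = -8*35 = -280)
470*A + K = 470*29 - 280 = 13630 - 280 = 13350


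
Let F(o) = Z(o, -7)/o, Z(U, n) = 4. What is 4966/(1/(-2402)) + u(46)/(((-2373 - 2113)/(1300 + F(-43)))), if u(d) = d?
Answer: -1150476978676/96449 ≈ -1.1928e+7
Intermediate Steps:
F(o) = 4/o
4966/(1/(-2402)) + u(46)/(((-2373 - 2113)/(1300 + F(-43)))) = 4966/(1/(-2402)) + 46/(((-2373 - 2113)/(1300 + 4/(-43)))) = 4966/(-1/2402) + 46/((-4486/(1300 + 4*(-1/43)))) = 4966*(-2402) + 46/((-4486/(1300 - 4/43))) = -11928332 + 46/((-4486/55896/43)) = -11928332 + 46/((-4486*43/55896)) = -11928332 + 46/(-96449/27948) = -11928332 + 46*(-27948/96449) = -11928332 - 1285608/96449 = -1150476978676/96449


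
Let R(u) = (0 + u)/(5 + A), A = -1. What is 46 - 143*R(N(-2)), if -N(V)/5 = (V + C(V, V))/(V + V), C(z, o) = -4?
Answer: 2513/8 ≈ 314.13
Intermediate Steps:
N(V) = -5*(-4 + V)/(2*V) (N(V) = -5*(V - 4)/(V + V) = -5*(-4 + V)/(2*V))
R(u) = u/4 (R(u) = (0 + u)/(5 - 1) = u/4)
46 - 143*R(N(-2)) = 46 - 143*(-5/2 + 10/(-2))/4 = 46 - 143*(-5/2 + 10*(-½))/4 = 46 - 143*(-5/2 - 5)/4 = 46 - 143*(-15)/(4*2) = 46 - 143*(-15/8) = 46 + 2145/8 = 2513/8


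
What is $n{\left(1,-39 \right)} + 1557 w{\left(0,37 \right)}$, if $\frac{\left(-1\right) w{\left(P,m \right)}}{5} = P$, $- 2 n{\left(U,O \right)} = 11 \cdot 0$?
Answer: $0$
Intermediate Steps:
$n{\left(U,O \right)} = 0$ ($n{\left(U,O \right)} = - \frac{11 \cdot 0}{2} = \left(- \frac{1}{2}\right) 0 = 0$)
$w{\left(P,m \right)} = - 5 P$
$n{\left(1,-39 \right)} + 1557 w{\left(0,37 \right)} = 0 + 1557 \left(\left(-5\right) 0\right) = 0 + 1557 \cdot 0 = 0 + 0 = 0$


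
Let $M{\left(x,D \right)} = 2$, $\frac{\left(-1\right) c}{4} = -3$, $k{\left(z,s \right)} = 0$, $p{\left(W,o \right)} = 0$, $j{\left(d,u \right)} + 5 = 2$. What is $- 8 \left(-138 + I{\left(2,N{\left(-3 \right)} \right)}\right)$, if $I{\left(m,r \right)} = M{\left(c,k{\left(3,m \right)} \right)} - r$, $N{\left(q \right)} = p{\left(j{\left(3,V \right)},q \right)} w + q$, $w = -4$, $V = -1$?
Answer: $1064$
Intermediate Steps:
$j{\left(d,u \right)} = -3$ ($j{\left(d,u \right)} = -5 + 2 = -3$)
$c = 12$ ($c = \left(-4\right) \left(-3\right) = 12$)
$N{\left(q \right)} = q$ ($N{\left(q \right)} = 0 \left(-4\right) + q = 0 + q = q$)
$I{\left(m,r \right)} = 2 - r$
$- 8 \left(-138 + I{\left(2,N{\left(-3 \right)} \right)}\right) = - 8 \left(-138 + \left(2 - -3\right)\right) = - 8 \left(-138 + \left(2 + 3\right)\right) = - 8 \left(-138 + 5\right) = \left(-8\right) \left(-133\right) = 1064$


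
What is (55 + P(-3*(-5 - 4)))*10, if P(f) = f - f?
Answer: 550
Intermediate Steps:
P(f) = 0
(55 + P(-3*(-5 - 4)))*10 = (55 + 0)*10 = 55*10 = 550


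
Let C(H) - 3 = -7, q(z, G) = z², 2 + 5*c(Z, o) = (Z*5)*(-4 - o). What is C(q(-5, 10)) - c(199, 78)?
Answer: 81572/5 ≈ 16314.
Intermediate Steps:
c(Z, o) = -⅖ + Z*(-4 - o) (c(Z, o) = -⅖ + ((Z*5)*(-4 - o))/5 = -⅖ + ((5*Z)*(-4 - o))/5 = -⅖ + (5*Z*(-4 - o))/5 = -⅖ + Z*(-4 - o))
C(H) = -4 (C(H) = 3 - 7 = -4)
C(q(-5, 10)) - c(199, 78) = -4 - (-⅖ - 4*199 - 1*199*78) = -4 - (-⅖ - 796 - 15522) = -4 - 1*(-81592/5) = -4 + 81592/5 = 81572/5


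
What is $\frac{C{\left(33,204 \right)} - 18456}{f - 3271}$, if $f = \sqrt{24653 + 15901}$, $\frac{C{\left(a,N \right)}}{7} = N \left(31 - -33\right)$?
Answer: $- \frac{238573656}{10658887} - \frac{218808 \sqrt{4506}}{10658887} \approx -23.761$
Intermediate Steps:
$C{\left(a,N \right)} = 448 N$ ($C{\left(a,N \right)} = 7 N \left(31 - -33\right) = 7 N \left(31 + 33\right) = 7 N 64 = 7 \cdot 64 N = 448 N$)
$f = 3 \sqrt{4506}$ ($f = \sqrt{40554} = 3 \sqrt{4506} \approx 201.38$)
$\frac{C{\left(33,204 \right)} - 18456}{f - 3271} = \frac{448 \cdot 204 - 18456}{3 \sqrt{4506} - 3271} = \frac{91392 - 18456}{-3271 + 3 \sqrt{4506}} = \frac{72936}{-3271 + 3 \sqrt{4506}}$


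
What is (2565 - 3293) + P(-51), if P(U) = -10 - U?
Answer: -687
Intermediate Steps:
(2565 - 3293) + P(-51) = (2565 - 3293) + (-10 - 1*(-51)) = -728 + (-10 + 51) = -728 + 41 = -687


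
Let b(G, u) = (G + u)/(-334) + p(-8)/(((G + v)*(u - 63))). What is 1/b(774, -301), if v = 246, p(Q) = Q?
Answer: -3875235/5487899 ≈ -0.70614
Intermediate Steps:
b(G, u) = -G/334 - u/334 - 8/((-63 + u)*(246 + G)) (b(G, u) = (G + u)/(-334) - 8*1/((G + 246)*(u - 63)) = (G + u)*(-1/334) - 8*1/((-63 + u)*(246 + G)) = (-G/334 - u/334) - 8*1/((-63 + u)*(246 + G)) = (-G/334 - u/334) - 8/((-63 + u)*(246 + G)) = -G/334 - u/334 - 8/((-63 + u)*(246 + G)))
1/b(774, -301) = 1/((-2672 - 246*(-301)**2 + 63*774**2 + 15498*774 + 15498*(-301) - 1*774*(-301)**2 - 1*(-301)*774**2 - 183*774*(-301))/(334*(-15498 - 63*774 + 246*(-301) + 774*(-301)))) = 1/((-2672 - 246*90601 + 63*599076 + 11995452 - 4664898 - 1*774*90601 - 1*(-301)*599076 + 42634242)/(334*(-15498 - 48762 - 74046 - 232974))) = 1/((1/334)*(-2672 - 22287846 + 37741788 + 11995452 - 4664898 - 70125174 + 180321876 + 42634242)/(-371280)) = 1/((1/334)*(-1/371280)*175612768) = 1/(-5487899/3875235) = -3875235/5487899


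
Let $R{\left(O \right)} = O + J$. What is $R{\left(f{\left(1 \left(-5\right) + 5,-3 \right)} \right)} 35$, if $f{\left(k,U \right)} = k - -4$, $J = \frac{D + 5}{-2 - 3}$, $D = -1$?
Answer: $112$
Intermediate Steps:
$J = - \frac{4}{5}$ ($J = \frac{-1 + 5}{-2 - 3} = \frac{4}{-5} = 4 \left(- \frac{1}{5}\right) = - \frac{4}{5} \approx -0.8$)
$f{\left(k,U \right)} = 4 + k$ ($f{\left(k,U \right)} = k + 4 = 4 + k$)
$R{\left(O \right)} = - \frac{4}{5} + O$ ($R{\left(O \right)} = O - \frac{4}{5} = - \frac{4}{5} + O$)
$R{\left(f{\left(1 \left(-5\right) + 5,-3 \right)} \right)} 35 = \left(- \frac{4}{5} + \left(4 + \left(1 \left(-5\right) + 5\right)\right)\right) 35 = \left(- \frac{4}{5} + \left(4 + \left(-5 + 5\right)\right)\right) 35 = \left(- \frac{4}{5} + \left(4 + 0\right)\right) 35 = \left(- \frac{4}{5} + 4\right) 35 = \frac{16}{5} \cdot 35 = 112$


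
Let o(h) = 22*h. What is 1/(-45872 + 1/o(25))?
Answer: -550/25229599 ≈ -2.1800e-5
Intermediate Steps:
1/(-45872 + 1/o(25)) = 1/(-45872 + 1/(22*25)) = 1/(-45872 + 1/550) = 1/(-25229599/550) = -550/25229599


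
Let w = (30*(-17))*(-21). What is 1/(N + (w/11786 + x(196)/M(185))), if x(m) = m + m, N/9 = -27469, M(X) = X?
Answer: -1090205/269518269574 ≈ -4.0450e-6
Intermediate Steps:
N = -247221 (N = 9*(-27469) = -247221)
x(m) = 2*m
w = 10710 (w = -510*(-21) = 10710)
1/(N + (w/11786 + x(196)/M(185))) = 1/(-247221 + (10710/11786 + (2*196)/185)) = 1/(-247221 + (10710*(1/11786) + 392*(1/185))) = 1/(-247221 + (5355/5893 + 392/185)) = 1/(-247221 + 3300731/1090205) = 1/(-269518269574/1090205) = -1090205/269518269574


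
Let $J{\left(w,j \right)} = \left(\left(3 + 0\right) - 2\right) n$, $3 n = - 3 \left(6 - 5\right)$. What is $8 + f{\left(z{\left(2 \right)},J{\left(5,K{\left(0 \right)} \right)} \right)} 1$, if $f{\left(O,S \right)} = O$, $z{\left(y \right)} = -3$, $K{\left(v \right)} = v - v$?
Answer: $5$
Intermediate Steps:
$K{\left(v \right)} = 0$
$n = -1$ ($n = \frac{\left(-3\right) \left(6 - 5\right)}{3} = \frac{\left(-3\right) 1}{3} = \frac{1}{3} \left(-3\right) = -1$)
$J{\left(w,j \right)} = -1$ ($J{\left(w,j \right)} = \left(\left(3 + 0\right) - 2\right) \left(-1\right) = \left(3 - 2\right) \left(-1\right) = 1 \left(-1\right) = -1$)
$8 + f{\left(z{\left(2 \right)},J{\left(5,K{\left(0 \right)} \right)} \right)} 1 = 8 - 3 = 5$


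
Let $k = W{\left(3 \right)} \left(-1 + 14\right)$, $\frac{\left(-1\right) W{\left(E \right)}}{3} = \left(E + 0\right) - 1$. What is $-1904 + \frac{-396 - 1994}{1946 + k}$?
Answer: $- \frac{1779531}{934} \approx -1905.3$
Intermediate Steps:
$W{\left(E \right)} = 3 - 3 E$ ($W{\left(E \right)} = - 3 \left(\left(E + 0\right) - 1\right) = - 3 \left(E - 1\right) = - 3 \left(-1 + E\right) = 3 - 3 E$)
$k = -78$ ($k = \left(3 - 9\right) \left(-1 + 14\right) = \left(3 - 9\right) 13 = \left(-6\right) 13 = -78$)
$-1904 + \frac{-396 - 1994}{1946 + k} = -1904 + \frac{-396 - 1994}{1946 - 78} = -1904 - \frac{2390}{1868} = -1904 - \frac{1195}{934} = - \frac{1779531}{934}$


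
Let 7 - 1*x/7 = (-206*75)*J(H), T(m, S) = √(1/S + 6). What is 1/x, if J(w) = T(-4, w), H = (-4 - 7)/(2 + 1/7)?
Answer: -77/106700013727 + 15450*√34419/746900096089 ≈ 3.8369e-6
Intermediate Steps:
T(m, S) = √(6 + 1/S)
H = -77/15 (H = -11/(2 + ⅐) = -11/15/7 = -11*7/15 = -77/15 ≈ -5.1333)
J(w) = √(6 + 1/w)
x = 49 + 15450*√34419/11 (x = 49 - 7*(-206*75)*√(6 + 1/(-77/15)) = 49 - (-108150)*√(6 - 15/77) = 49 - (-108150)*√(447/77) = 49 - (-108150)*√34419/77 = 49 - (-15450)*√34419/11 = 49 + 15450*√34419/11 ≈ 2.6063e+5)
1/x = 1/(49 + 15450*√34419/11)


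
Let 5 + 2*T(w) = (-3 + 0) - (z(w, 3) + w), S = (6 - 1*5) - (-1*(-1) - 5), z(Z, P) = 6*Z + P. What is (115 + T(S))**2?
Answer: 8464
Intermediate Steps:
z(Z, P) = P + 6*Z
S = 5 (S = (6 - 5) - (1 - 5) = 1 - 1*(-4) = 1 + 4 = 5)
T(w) = -11/2 - 7*w/2 (T(w) = -5/2 + ((-3 + 0) - ((3 + 6*w) + w))/2 = -5/2 + (-3 - (3 + 7*w))/2 = -5/2 + (-3 + (-3 - 7*w))/2 = -5/2 + (-6 - 7*w)/2 = -5/2 + (-3 - 7*w/2) = -11/2 - 7*w/2)
(115 + T(S))**2 = (115 + (-11/2 - 7/2*5))**2 = (115 + (-11/2 - 35/2))**2 = (115 - 23)**2 = 92**2 = 8464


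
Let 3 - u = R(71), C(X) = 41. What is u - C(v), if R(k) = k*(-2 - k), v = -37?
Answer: 5145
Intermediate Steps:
u = 5186 (u = 3 - (-1)*71*(2 + 71) = 3 - (-1)*71*73 = 3 - 1*(-5183) = 3 + 5183 = 5186)
u - C(v) = 5186 - 1*41 = 5186 - 41 = 5145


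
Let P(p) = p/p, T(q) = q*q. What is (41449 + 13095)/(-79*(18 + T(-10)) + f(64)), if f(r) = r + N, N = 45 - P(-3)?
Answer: -27272/4607 ≈ -5.9197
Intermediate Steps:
T(q) = q²
P(p) = 1
N = 44 (N = 45 - 1*1 = 45 - 1 = 44)
f(r) = 44 + r (f(r) = r + 44 = 44 + r)
(41449 + 13095)/(-79*(18 + T(-10)) + f(64)) = (41449 + 13095)/(-79*(18 + (-10)²) + (44 + 64)) = 54544/(-79*(18 + 100) + 108) = 54544/(-79*118 + 108) = 54544/(-9322 + 108) = 54544/(-9214) = 54544*(-1/9214) = -27272/4607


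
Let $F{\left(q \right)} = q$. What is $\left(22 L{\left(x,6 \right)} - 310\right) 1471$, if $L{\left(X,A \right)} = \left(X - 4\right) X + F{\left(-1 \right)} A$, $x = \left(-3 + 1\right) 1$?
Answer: $-261838$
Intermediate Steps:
$x = -2$ ($x = \left(-2\right) 1 = -2$)
$L{\left(X,A \right)} = - A + X \left(-4 + X\right)$ ($L{\left(X,A \right)} = \left(X - 4\right) X - A = \left(-4 + X\right) X - A = X \left(-4 + X\right) - A = - A + X \left(-4 + X\right)$)
$\left(22 L{\left(x,6 \right)} - 310\right) 1471 = \left(22 \left(\left(-2\right)^{2} - 6 - -8\right) - 310\right) 1471 = \left(22 \left(4 - 6 + 8\right) - 310\right) 1471 = \left(22 \cdot 6 - 310\right) 1471 = \left(132 - 310\right) 1471 = \left(-178\right) 1471 = -261838$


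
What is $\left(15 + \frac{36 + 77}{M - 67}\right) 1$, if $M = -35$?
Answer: $\frac{1417}{102} \approx 13.892$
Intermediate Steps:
$\left(15 + \frac{36 + 77}{M - 67}\right) 1 = \left(15 + \frac{36 + 77}{-35 - 67}\right) 1 = \left(15 + \frac{113}{-102}\right) 1 = \left(15 + 113 \left(- \frac{1}{102}\right)\right) 1 = \left(15 - \frac{113}{102}\right) 1 = \frac{1417}{102} \cdot 1 = \frac{1417}{102}$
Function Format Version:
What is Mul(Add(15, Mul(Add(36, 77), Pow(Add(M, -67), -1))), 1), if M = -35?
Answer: Rational(1417, 102) ≈ 13.892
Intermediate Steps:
Mul(Add(15, Mul(Add(36, 77), Pow(Add(M, -67), -1))), 1) = Mul(Add(15, Mul(Add(36, 77), Pow(Add(-35, -67), -1))), 1) = Mul(Add(15, Mul(113, Pow(-102, -1))), 1) = Mul(Add(15, Mul(113, Rational(-1, 102))), 1) = Mul(Add(15, Rational(-113, 102)), 1) = Mul(Rational(1417, 102), 1) = Rational(1417, 102)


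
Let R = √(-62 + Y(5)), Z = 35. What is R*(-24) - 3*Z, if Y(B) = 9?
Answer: -105 - 24*I*√53 ≈ -105.0 - 174.72*I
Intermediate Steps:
R = I*√53 (R = √(-62 + 9) = √(-53) = I*√53 ≈ 7.2801*I)
R*(-24) - 3*Z = (I*√53)*(-24) - 3*35 = -24*I*√53 - 105 = -105 - 24*I*√53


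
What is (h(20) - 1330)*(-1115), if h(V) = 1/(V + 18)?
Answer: 56350985/38 ≈ 1.4829e+6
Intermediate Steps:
h(V) = 1/(18 + V)
(h(20) - 1330)*(-1115) = (1/(18 + 20) - 1330)*(-1115) = (1/38 - 1330)*(-1115) = -50539/38*(-1115) = 56350985/38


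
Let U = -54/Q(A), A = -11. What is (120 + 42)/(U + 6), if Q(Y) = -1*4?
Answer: 108/13 ≈ 8.3077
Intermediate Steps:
Q(Y) = -4
U = 27/2 (U = -54/(-4) = -54*(-¼) = 27/2 ≈ 13.500)
(120 + 42)/(U + 6) = (120 + 42)/(27/2 + 6) = 162/(39/2) = 162*(2/39) = 108/13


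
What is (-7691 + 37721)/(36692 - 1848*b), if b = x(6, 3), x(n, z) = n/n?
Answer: 15015/17422 ≈ 0.86184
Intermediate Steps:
x(n, z) = 1
b = 1
(-7691 + 37721)/(36692 - 1848*b) = (-7691 + 37721)/(36692 - 1848*1) = 30030/(36692 - 1848) = 30030/34844 = 30030*(1/34844) = 15015/17422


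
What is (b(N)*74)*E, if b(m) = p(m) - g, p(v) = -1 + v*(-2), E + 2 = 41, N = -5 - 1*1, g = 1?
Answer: 28860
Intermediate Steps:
N = -6 (N = -5 - 1 = -6)
E = 39 (E = -2 + 41 = 39)
p(v) = -1 - 2*v
b(m) = -2 - 2*m (b(m) = (-1 - 2*m) - 1*1 = (-1 - 2*m) - 1 = -2 - 2*m)
(b(N)*74)*E = ((-2 - 2*(-6))*74)*39 = ((-2 + 12)*74)*39 = (10*74)*39 = 740*39 = 28860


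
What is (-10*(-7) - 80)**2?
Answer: 100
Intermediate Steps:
(-10*(-7) - 80)**2 = (70 - 80)**2 = (-10)**2 = 100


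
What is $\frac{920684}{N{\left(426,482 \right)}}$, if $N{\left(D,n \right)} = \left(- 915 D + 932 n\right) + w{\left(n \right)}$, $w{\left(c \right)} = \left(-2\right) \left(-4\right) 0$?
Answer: $\frac{460342}{29717} \approx 15.491$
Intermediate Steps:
$w{\left(c \right)} = 0$ ($w{\left(c \right)} = 8 \cdot 0 = 0$)
$N{\left(D,n \right)} = - 915 D + 932 n$ ($N{\left(D,n \right)} = \left(- 915 D + 932 n\right) + 0 = - 915 D + 932 n$)
$\frac{920684}{N{\left(426,482 \right)}} = \frac{920684}{\left(-915\right) 426 + 932 \cdot 482} = \frac{920684}{-389790 + 449224} = \frac{920684}{59434} = 920684 \cdot \frac{1}{59434} = \frac{460342}{29717}$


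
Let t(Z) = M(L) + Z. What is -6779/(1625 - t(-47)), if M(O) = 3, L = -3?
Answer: -6779/1669 ≈ -4.0617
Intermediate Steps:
t(Z) = 3 + Z
-6779/(1625 - t(-47)) = -6779/(1625 - (3 - 47)) = -6779/(1625 - 1*(-44)) = -6779/(1625 + 44) = -6779/1669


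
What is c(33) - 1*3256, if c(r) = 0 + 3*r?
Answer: -3157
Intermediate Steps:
c(r) = 3*r
c(33) - 1*3256 = 3*33 - 1*3256 = 99 - 3256 = -3157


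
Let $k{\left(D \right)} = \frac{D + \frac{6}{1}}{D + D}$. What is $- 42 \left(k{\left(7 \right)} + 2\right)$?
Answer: $-123$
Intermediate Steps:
$k{\left(D \right)} = \frac{6 + D}{2 D}$ ($k{\left(D \right)} = \frac{D + 6 \cdot 1}{2 D} = \left(D + 6\right) \frac{1}{2 D} = \left(6 + D\right) \frac{1}{2 D} = \frac{6 + D}{2 D}$)
$- 42 \left(k{\left(7 \right)} + 2\right) = - 42 \left(\frac{6 + 7}{2 \cdot 7} + 2\right) = - 42 \left(\frac{1}{2} \cdot \frac{1}{7} \cdot 13 + 2\right) = - 42 \left(\frac{13}{14} + 2\right) = \left(-42\right) \frac{41}{14} = -123$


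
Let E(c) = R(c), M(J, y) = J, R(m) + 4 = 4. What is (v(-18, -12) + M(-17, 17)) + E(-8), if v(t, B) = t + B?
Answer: -47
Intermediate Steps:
R(m) = 0 (R(m) = -4 + 4 = 0)
E(c) = 0
v(t, B) = B + t
(v(-18, -12) + M(-17, 17)) + E(-8) = ((-12 - 18) - 17) + 0 = (-30 - 17) + 0 = -47 + 0 = -47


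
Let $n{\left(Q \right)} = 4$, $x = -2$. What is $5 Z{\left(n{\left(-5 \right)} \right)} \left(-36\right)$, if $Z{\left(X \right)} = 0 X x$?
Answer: $0$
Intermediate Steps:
$Z{\left(X \right)} = 0$ ($Z{\left(X \right)} = 0 X \left(-2\right) = 0 \left(-2\right) = 0$)
$5 Z{\left(n{\left(-5 \right)} \right)} \left(-36\right) = 5 \cdot 0 \left(-36\right) = 0 \left(-36\right) = 0$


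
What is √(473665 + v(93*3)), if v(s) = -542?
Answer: √473123 ≈ 687.84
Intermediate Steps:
√(473665 + v(93*3)) = √(473665 - 542) = √473123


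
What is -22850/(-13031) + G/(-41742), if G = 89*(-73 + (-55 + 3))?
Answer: 1098774575/543940002 ≈ 2.0200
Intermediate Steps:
G = -11125 (G = 89*(-73 - 52) = 89*(-125) = -11125)
-22850/(-13031) + G/(-41742) = -22850/(-13031) - 11125/(-41742) = -22850*(-1/13031) - 11125*(-1/41742) = 22850/13031 + 11125/41742 = 1098774575/543940002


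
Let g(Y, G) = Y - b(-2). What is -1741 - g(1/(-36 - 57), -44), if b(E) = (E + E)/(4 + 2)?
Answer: -161974/93 ≈ -1741.7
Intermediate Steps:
b(E) = E/3 (b(E) = (2*E)/6 = (2*E)*(⅙) = E/3)
g(Y, G) = ⅔ + Y (g(Y, G) = Y - (-2)/3 = Y - 1*(-⅔) = Y + ⅔ = ⅔ + Y)
-1741 - g(1/(-36 - 57), -44) = -1741 - (⅔ + 1/(-36 - 57)) = -1741 - (⅔ + 1/(-93)) = -1741 - (⅔ - 1/93) = -1741 - 1*61/93 = -1741 - 61/93 = -161974/93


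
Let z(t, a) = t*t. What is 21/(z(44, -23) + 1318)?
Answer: 21/3254 ≈ 0.0064536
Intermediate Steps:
z(t, a) = t**2
21/(z(44, -23) + 1318) = 21/(44**2 + 1318) = 21/(1936 + 1318) = 21/3254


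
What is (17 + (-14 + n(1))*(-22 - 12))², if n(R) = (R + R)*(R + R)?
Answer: 127449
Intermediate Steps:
n(R) = 4*R² (n(R) = (2*R)*(2*R) = 4*R²)
(17 + (-14 + n(1))*(-22 - 12))² = (17 + (-14 + 4*1²)*(-22 - 12))² = (17 + (-14 + 4*1)*(-34))² = (17 + (-14 + 4)*(-34))² = (17 - 10*(-34))² = (17 + 340)² = 357² = 127449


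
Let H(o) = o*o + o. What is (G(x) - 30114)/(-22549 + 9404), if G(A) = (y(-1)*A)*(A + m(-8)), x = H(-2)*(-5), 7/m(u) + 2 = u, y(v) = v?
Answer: 30221/13145 ≈ 2.2990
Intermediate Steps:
m(u) = 7/(-2 + u)
H(o) = o + o² (H(o) = o² + o = o + o²)
x = -10 (x = -2*(1 - 2)*(-5) = -2*(-1)*(-5) = 2*(-5) = -10)
G(A) = -A*(-7/10 + A) (G(A) = (-A)*(A + 7/(-2 - 8)) = (-A)*(A + 7/(-10)) = (-A)*(A + 7*(-⅒)) = (-A)*(A - 7/10) = (-A)*(-7/10 + A) = -A*(-7/10 + A))
(G(x) - 30114)/(-22549 + 9404) = ((⅒)*(-10)*(7 - 10*(-10)) - 30114)/(-22549 + 9404) = ((⅒)*(-10)*(7 + 100) - 30114)/(-13145) = ((⅒)*(-10)*107 - 30114)*(-1/13145) = (-107 - 30114)*(-1/13145) = -30221*(-1/13145) = 30221/13145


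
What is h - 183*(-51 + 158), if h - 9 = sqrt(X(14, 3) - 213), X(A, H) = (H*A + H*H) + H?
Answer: -19572 + I*sqrt(159) ≈ -19572.0 + 12.61*I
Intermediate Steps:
X(A, H) = H + H**2 + A*H (X(A, H) = (A*H + H**2) + H = (H**2 + A*H) + H = H + H**2 + A*H)
h = 9 + I*sqrt(159) (h = 9 + sqrt(3*(1 + 14 + 3) - 213) = 9 + sqrt(3*18 - 213) = 9 + sqrt(54 - 213) = 9 + sqrt(-159) = 9 + I*sqrt(159) ≈ 9.0 + 12.61*I)
h - 183*(-51 + 158) = (9 + I*sqrt(159)) - 183*(-51 + 158) = (9 + I*sqrt(159)) - 183*107 = (9 + I*sqrt(159)) - 19581 = -19572 + I*sqrt(159)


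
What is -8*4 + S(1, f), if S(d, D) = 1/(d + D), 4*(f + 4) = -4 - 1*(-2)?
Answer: -226/7 ≈ -32.286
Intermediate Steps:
f = -9/2 (f = -4 + (-4 - 1*(-2))/4 = -4 + (-4 + 2)/4 = -4 + (1/4)*(-2) = -4 - 1/2 = -9/2 ≈ -4.5000)
S(d, D) = 1/(D + d)
-8*4 + S(1, f) = -8*4 + 1/(-9/2 + 1) = -32 + 1/(-7/2) = -32 - 2/7 = -226/7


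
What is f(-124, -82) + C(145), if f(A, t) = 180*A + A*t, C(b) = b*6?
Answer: -11282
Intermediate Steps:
C(b) = 6*b
f(-124, -82) + C(145) = -124*(180 - 82) + 6*145 = -124*98 + 870 = -12152 + 870 = -11282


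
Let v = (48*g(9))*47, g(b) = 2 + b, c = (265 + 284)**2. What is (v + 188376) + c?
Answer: 514593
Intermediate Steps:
c = 301401 (c = 549**2 = 301401)
v = 24816 (v = (48*(2 + 9))*47 = (48*11)*47 = 528*47 = 24816)
(v + 188376) + c = (24816 + 188376) + 301401 = 213192 + 301401 = 514593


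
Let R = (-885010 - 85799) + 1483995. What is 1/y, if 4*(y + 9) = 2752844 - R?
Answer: 2/1119811 ≈ 1.7860e-6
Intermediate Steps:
R = 513186 (R = -970809 + 1483995 = 513186)
y = 1119811/2 (y = -9 + (2752844 - 1*513186)/4 = -9 + (2752844 - 513186)/4 = -9 + (¼)*2239658 = -9 + 1119829/2 = 1119811/2 ≈ 5.5991e+5)
1/y = 1/(1119811/2) = 2/1119811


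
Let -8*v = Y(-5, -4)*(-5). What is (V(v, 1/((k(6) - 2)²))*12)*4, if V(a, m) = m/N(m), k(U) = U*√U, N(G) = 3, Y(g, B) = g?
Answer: 4/(1 - 3*√6)² ≈ 0.099248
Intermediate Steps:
v = -25/8 (v = -(-5)*(-5)/8 = -⅛*25 = -25/8 ≈ -3.1250)
k(U) = U^(3/2)
V(a, m) = m/3
(V(v, 1/((k(6) - 2)²))*12)*4 = ((1/(3*((6^(3/2) - 2)²)))*12)*4 = ((1/(3*((6*√6 - 2)²)))*12)*4 = ((1/(3*((-2 + 6*√6)²)))*12)*4 = ((1/(3*(-2 + 6*√6)²))*12)*4 = (4/(-2 + 6*√6)²)*4 = 16/(-2 + 6*√6)²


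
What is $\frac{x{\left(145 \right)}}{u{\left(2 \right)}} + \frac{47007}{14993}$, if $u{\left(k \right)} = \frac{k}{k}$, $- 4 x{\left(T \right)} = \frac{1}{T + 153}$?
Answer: $\frac{56017351}{17871656} \approx 3.1344$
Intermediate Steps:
$x{\left(T \right)} = - \frac{1}{4 \left(153 + T\right)}$ ($x{\left(T \right)} = - \frac{1}{4 \left(T + 153\right)} = - \frac{1}{4 \left(153 + T\right)}$)
$u{\left(k \right)} = 1$
$\frac{x{\left(145 \right)}}{u{\left(2 \right)}} + \frac{47007}{14993} = \frac{\left(-1\right) \frac{1}{612 + 4 \cdot 145}}{1} + \frac{47007}{14993} = - \frac{1}{612 + 580} \cdot 1 + 47007 \cdot \frac{1}{14993} = - \frac{1}{1192} \cdot 1 + \frac{47007}{14993} = \left(-1\right) \frac{1}{1192} \cdot 1 + \frac{47007}{14993} = \left(- \frac{1}{1192}\right) 1 + \frac{47007}{14993} = - \frac{1}{1192} + \frac{47007}{14993} = \frac{56017351}{17871656}$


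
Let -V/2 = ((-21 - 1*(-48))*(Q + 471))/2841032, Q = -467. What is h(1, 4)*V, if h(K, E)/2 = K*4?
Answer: -216/355129 ≈ -0.00060823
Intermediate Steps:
h(K, E) = 8*K (h(K, E) = 2*(K*4) = 2*(4*K) = 8*K)
V = -27/355129 (V = -2*(-21 - 1*(-48))*(-467 + 471)/2841032 = -2*(-21 + 48)*4/2841032 = -2*27*4/2841032 = -216/2841032 = -2*27/710258 = -27/355129 ≈ -7.6029e-5)
h(1, 4)*V = (8*1)*(-27/355129) = 8*(-27/355129) = -216/355129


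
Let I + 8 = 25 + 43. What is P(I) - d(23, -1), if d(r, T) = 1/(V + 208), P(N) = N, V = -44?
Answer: 9839/164 ≈ 59.994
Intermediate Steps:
I = 60 (I = -8 + (25 + 43) = -8 + 68 = 60)
d(r, T) = 1/164 (d(r, T) = 1/(-44 + 208) = 1/164)
P(I) - d(23, -1) = 60 - 1*1/164 = 60 - 1/164 = 9839/164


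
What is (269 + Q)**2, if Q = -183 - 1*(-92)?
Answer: 31684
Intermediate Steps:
Q = -91 (Q = -183 + 92 = -91)
(269 + Q)**2 = (269 - 91)**2 = 178**2 = 31684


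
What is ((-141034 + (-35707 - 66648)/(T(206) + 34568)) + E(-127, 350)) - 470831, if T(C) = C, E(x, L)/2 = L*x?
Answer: -24368504465/34774 ≈ -7.0077e+5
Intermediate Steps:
E(x, L) = 2*L*x (E(x, L) = 2*(L*x) = 2*L*x)
((-141034 + (-35707 - 66648)/(T(206) + 34568)) + E(-127, 350)) - 470831 = ((-141034 + (-35707 - 66648)/(206 + 34568)) + 2*350*(-127)) - 470831 = ((-141034 - 102355/34774) - 88900) - 470831 = (-4904418671/34774 - 88900) - 470831 = -7995827271/34774 - 470831 = -24368504465/34774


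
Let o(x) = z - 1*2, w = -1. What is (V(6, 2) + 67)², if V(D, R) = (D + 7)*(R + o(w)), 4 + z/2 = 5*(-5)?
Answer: 471969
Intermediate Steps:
z = -58 (z = -8 + 2*(5*(-5)) = -8 + 2*(-25) = -8 - 50 = -58)
o(x) = -60 (o(x) = -58 - 1*2 = -58 - 2 = -60)
V(D, R) = (-60 + R)*(7 + D) (V(D, R) = (D + 7)*(R - 60) = (7 + D)*(-60 + R) = (-60 + R)*(7 + D))
(V(6, 2) + 67)² = ((-420 - 60*6 + 7*2 + 6*2) + 67)² = ((-420 - 360 + 14 + 12) + 67)² = (-754 + 67)² = (-687)² = 471969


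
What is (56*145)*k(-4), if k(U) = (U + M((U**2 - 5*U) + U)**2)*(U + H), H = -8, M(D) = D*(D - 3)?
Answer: -83913379200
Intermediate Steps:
M(D) = D*(-3 + D)
k(U) = (-8 + U)*(U + (U**2 - 4*U)**2*(-3 + U**2 - 4*U)**2) (k(U) = (U + (((U**2 - 5*U) + U)*(-3 + ((U**2 - 5*U) + U)))**2)*(U - 8) = (U + ((U**2 - 4*U)*(-3 + (U**2 - 4*U)))**2)*(-8 + U) = (U + ((U**2 - 4*U)*(-3 + U**2 - 4*U))**2)*(-8 + U) = (U + (U**2 - 4*U)**2*(-3 + U**2 - 4*U)**2)*(-8 + U) = (-8 + U)*(U + (U**2 - 4*U)**2*(-3 + U**2 - 4*U)**2))
(56*145)*k(-4) = (56*145)*(-4*(-8 - 4 + (-4)**2*(-4 - 4)**2*(-3 - 4*(-4 - 4))**2 - 8*(-4)*(-4 - 4)**2*(-3 - 4*(-4 - 4))**2)) = 8120*(-4*(-8 - 4 + 16*(-8)**2*(-3 - 4*(-8))**2 - 8*(-4)*(-8)**2*(-3 - 4*(-8))**2)) = 8120*(-4*(-8 - 4 + 16*64*(-3 + 32)**2 - 8*(-4)*64*(-3 + 32)**2)) = 8120*(-4*(-8 - 4 + 16*64*29**2 - 8*(-4)*64*29**2)) = 8120*(-4*(-8 - 4 + 16*64*841 - 8*(-4)*64*841)) = 8120*(-4*(-8 - 4 + 861184 + 1722368)) = 8120*(-4*2583540) = 8120*(-10334160) = -83913379200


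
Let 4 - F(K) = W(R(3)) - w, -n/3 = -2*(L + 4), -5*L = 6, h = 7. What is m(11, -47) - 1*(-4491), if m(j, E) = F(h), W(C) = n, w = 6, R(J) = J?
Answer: 22421/5 ≈ 4484.2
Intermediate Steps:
L = -6/5 (L = -⅕*6 = -6/5 ≈ -1.2000)
n = 84/5 (n = -(-6)*(-6/5 + 4) = -(-6)*14/5 = -3*(-28/5) = 84/5 ≈ 16.800)
W(C) = 84/5
F(K) = -34/5 (F(K) = 4 - (84/5 - 1*6) = 4 - (84/5 - 6) = 4 - 1*54/5 = 4 - 54/5 = -34/5)
m(j, E) = -34/5
m(11, -47) - 1*(-4491) = -34/5 - 1*(-4491) = -34/5 + 4491 = 22421/5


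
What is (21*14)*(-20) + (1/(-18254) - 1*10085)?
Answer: -291425111/18254 ≈ -15965.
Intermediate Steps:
(21*14)*(-20) + (1/(-18254) - 1*10085) = 294*(-20) + (-1/18254 - 10085) = -5880 - 184091591/18254 = -291425111/18254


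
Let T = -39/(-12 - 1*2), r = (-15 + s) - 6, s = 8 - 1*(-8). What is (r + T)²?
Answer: 961/196 ≈ 4.9031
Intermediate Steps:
s = 16 (s = 8 + 8 = 16)
r = -5 (r = (-15 + 16) - 6 = 1 - 6 = -5)
T = 39/14 (T = -39/(-12 - 2) = -39/(-14) = -39*(-1/14) = 39/14 ≈ 2.7857)
(r + T)² = (-5 + 39/14)² = (-31/14)² = 961/196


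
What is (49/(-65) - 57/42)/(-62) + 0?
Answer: 1921/56420 ≈ 0.034048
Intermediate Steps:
(49/(-65) - 57/42)/(-62) + 0 = (49*(-1/65) - 57*1/42)*(-1/62) + 0 = (-49/65 - 19/14)*(-1/62) + 0 = -1921/910*(-1/62) + 0 = 1921/56420 + 0 = 1921/56420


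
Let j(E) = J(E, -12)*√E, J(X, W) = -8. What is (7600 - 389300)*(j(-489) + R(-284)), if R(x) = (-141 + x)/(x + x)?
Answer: -40555625/142 + 3053600*I*√489 ≈ -2.856e+5 + 6.7525e+7*I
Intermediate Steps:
R(x) = (-141 + x)/(2*x) (R(x) = (-141 + x)/((2*x)) = (-141 + x)*(1/(2*x)) = (-141 + x)/(2*x))
j(E) = -8*√E
(7600 - 389300)*(j(-489) + R(-284)) = (7600 - 389300)*(-8*I*√489 + (½)*(-141 - 284)/(-284)) = -381700*(-8*I*√489 + (½)*(-1/284)*(-425)) = -381700*(-8*I*√489 + 425/568) = -381700*(425/568 - 8*I*√489) = -40555625/142 + 3053600*I*√489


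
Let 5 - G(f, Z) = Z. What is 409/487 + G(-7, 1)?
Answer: 2357/487 ≈ 4.8398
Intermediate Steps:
G(f, Z) = 5 - Z
409/487 + G(-7, 1) = 409/487 + (5 - 1*1) = 409*(1/487) + (5 - 1) = 409/487 + 4 = 2357/487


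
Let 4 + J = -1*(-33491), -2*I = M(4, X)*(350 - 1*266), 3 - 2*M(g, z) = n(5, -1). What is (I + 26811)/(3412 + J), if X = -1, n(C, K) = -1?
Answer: 26727/36899 ≈ 0.72433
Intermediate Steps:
M(g, z) = 2 (M(g, z) = 3/2 - ½*(-1) = 3/2 + ½ = 2)
I = -84 (I = -(350 - 1*266) = -(350 - 266) = -84 ≈ -84.000)
J = 33487 (J = -4 - 1*(-33491) = -4 + 33491 = 33487)
(I + 26811)/(3412 + J) = (-84 + 26811)/(3412 + 33487) = 26727/36899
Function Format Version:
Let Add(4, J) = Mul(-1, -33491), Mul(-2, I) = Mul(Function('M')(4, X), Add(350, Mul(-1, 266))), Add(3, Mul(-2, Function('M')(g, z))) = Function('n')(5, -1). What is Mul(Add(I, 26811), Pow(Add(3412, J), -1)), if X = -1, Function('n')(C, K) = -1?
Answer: Rational(26727, 36899) ≈ 0.72433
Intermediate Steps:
Function('M')(g, z) = 2 (Function('M')(g, z) = Add(Rational(3, 2), Mul(Rational(-1, 2), -1)) = Add(Rational(3, 2), Rational(1, 2)) = 2)
I = -84 (I = Mul(Rational(-1, 2), Mul(2, Add(350, Mul(-1, 266)))) = Mul(Rational(-1, 2), Mul(2, Add(350, -266))) = Mul(Rational(-1, 2), Mul(2, 84)) = Mul(Rational(-1, 2), 168) = -84)
J = 33487 (J = Add(-4, Mul(-1, -33491)) = Add(-4, 33491) = 33487)
Mul(Add(I, 26811), Pow(Add(3412, J), -1)) = Mul(Add(-84, 26811), Pow(Add(3412, 33487), -1)) = Mul(26727, Pow(36899, -1)) = Mul(26727, Rational(1, 36899)) = Rational(26727, 36899)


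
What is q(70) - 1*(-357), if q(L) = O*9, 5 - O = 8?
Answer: 330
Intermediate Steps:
O = -3 (O = 5 - 1*8 = 5 - 8 = -3)
q(L) = -27 (q(L) = -3*9 = -27)
q(70) - 1*(-357) = -27 - 1*(-357) = -27 + 357 = 330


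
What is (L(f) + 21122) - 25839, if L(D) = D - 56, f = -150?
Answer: -4923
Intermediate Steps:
L(D) = -56 + D
(L(f) + 21122) - 25839 = ((-56 - 150) + 21122) - 25839 = (-206 + 21122) - 25839 = 20916 - 25839 = -4923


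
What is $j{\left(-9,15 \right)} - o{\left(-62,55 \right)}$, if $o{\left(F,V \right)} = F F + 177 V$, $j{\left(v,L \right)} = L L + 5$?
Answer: $-13349$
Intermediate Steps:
$j{\left(v,L \right)} = 5 + L^{2}$ ($j{\left(v,L \right)} = L^{2} + 5 = 5 + L^{2}$)
$o{\left(F,V \right)} = F^{2} + 177 V$
$j{\left(-9,15 \right)} - o{\left(-62,55 \right)} = \left(5 + 15^{2}\right) - \left(\left(-62\right)^{2} + 177 \cdot 55\right) = \left(5 + 225\right) - \left(3844 + 9735\right) = 230 - 13579 = -13349$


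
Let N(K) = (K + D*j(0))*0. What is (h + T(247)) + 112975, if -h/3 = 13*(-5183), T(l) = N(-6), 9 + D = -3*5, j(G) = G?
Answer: 315112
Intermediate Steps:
D = -24 (D = -9 - 3*5 = -9 - 15 = -24)
N(K) = 0 (N(K) = (K - 24*0)*0 = (K + 0)*0 = K*0 = 0)
T(l) = 0
h = 202137 (h = -39*(-5183) = -3*(-67379) = 202137)
(h + T(247)) + 112975 = (202137 + 0) + 112975 = 202137 + 112975 = 315112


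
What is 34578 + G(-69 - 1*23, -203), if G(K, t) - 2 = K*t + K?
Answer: 53164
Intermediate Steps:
G(K, t) = 2 + K + K*t (G(K, t) = 2 + (K*t + K) = 2 + (K + K*t) = 2 + K + K*t)
34578 + G(-69 - 1*23, -203) = 34578 + (2 + (-69 - 1*23) + (-69 - 1*23)*(-203)) = 34578 + (2 + (-69 - 23) + (-69 - 23)*(-203)) = 34578 + (2 - 92 - 92*(-203)) = 34578 + (2 - 92 + 18676) = 34578 + 18586 = 53164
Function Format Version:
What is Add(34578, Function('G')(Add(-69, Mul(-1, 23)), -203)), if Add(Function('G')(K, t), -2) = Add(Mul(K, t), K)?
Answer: 53164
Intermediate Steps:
Function('G')(K, t) = Add(2, K, Mul(K, t)) (Function('G')(K, t) = Add(2, Add(Mul(K, t), K)) = Add(2, Add(K, Mul(K, t))) = Add(2, K, Mul(K, t)))
Add(34578, Function('G')(Add(-69, Mul(-1, 23)), -203)) = Add(34578, Add(2, Add(-69, Mul(-1, 23)), Mul(Add(-69, Mul(-1, 23)), -203))) = Add(34578, Add(2, Add(-69, -23), Mul(Add(-69, -23), -203))) = Add(34578, Add(2, -92, Mul(-92, -203))) = Add(34578, Add(2, -92, 18676)) = Add(34578, 18586) = 53164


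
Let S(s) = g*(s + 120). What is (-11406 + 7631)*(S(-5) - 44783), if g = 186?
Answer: 88308575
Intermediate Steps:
S(s) = 22320 + 186*s (S(s) = 186*(s + 120) = 186*(120 + s) = 22320 + 186*s)
(-11406 + 7631)*(S(-5) - 44783) = (-11406 + 7631)*((22320 + 186*(-5)) - 44783) = -3775*((22320 - 930) - 44783) = -3775*(21390 - 44783) = -3775*(-23393) = 88308575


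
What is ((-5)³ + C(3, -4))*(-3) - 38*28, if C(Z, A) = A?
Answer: -677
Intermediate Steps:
((-5)³ + C(3, -4))*(-3) - 38*28 = ((-5)³ - 4)*(-3) - 38*28 = (-125 - 4)*(-3) - 1064 = -129*(-3) - 1064 = 387 - 1064 = -677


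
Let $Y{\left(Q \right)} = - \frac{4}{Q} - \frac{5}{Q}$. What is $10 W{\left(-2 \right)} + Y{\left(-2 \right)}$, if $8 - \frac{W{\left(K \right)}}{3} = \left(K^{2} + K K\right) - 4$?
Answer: $\frac{249}{2} \approx 124.5$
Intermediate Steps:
$W{\left(K \right)} = 36 - 6 K^{2}$ ($W{\left(K \right)} = 24 - 3 \left(\left(K^{2} + K K\right) - 4\right) = 24 - 3 \left(\left(K^{2} + K^{2}\right) - 4\right) = 24 - 3 \left(2 K^{2} - 4\right) = 24 - 3 \left(-4 + 2 K^{2}\right) = 24 - \left(-12 + 6 K^{2}\right) = 36 - 6 K^{2}$)
$Y{\left(Q \right)} = - \frac{9}{Q}$
$10 W{\left(-2 \right)} + Y{\left(-2 \right)} = 10 \left(36 - 6 \left(-2\right)^{2}\right) - \frac{9}{-2} = 10 \left(36 - 24\right) - - \frac{9}{2} = 10 \left(36 - 24\right) + \frac{9}{2} = 10 \cdot 12 + \frac{9}{2} = 120 + \frac{9}{2} = \frac{249}{2}$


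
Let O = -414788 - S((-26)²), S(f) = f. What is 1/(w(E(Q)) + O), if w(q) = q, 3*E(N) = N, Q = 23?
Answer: -3/1246369 ≈ -2.4070e-6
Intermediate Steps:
E(N) = N/3
O = -415464 (O = -414788 - 1*(-26)² = -414788 - 1*676 = -414788 - 676 = -415464)
1/(w(E(Q)) + O) = 1/((⅓)*23 - 415464) = 1/(23/3 - 415464) = 1/(-1246369/3) = -3/1246369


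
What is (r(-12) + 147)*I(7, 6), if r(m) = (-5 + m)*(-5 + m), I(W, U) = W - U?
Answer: 436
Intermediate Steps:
r(m) = (-5 + m)²
(r(-12) + 147)*I(7, 6) = ((-5 - 12)² + 147)*(7 - 1*6) = ((-17)² + 147)*(7 - 6) = (289 + 147)*1 = 436*1 = 436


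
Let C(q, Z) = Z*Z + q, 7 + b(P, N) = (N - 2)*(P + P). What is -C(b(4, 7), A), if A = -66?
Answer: -4389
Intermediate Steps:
b(P, N) = -7 + 2*P*(-2 + N) (b(P, N) = -7 + (N - 2)*(P + P) = -7 + (-2 + N)*(2*P) = -7 + 2*P*(-2 + N))
C(q, Z) = q + Z² (C(q, Z) = Z² + q = q + Z²)
-C(b(4, 7), A) = -((-7 - 4*4 + 2*7*4) + (-66)²) = -((-7 - 16 + 56) + 4356) = -(33 + 4356) = -1*4389 = -4389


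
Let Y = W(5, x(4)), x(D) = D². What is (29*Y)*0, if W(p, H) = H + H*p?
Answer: 0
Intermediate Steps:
Y = 96 (Y = 4²*(1 + 5) = 16*6 = 96)
(29*Y)*0 = (29*96)*0 = 2784*0 = 0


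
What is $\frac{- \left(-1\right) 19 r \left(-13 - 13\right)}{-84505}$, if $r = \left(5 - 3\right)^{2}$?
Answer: $\frac{1976}{84505} \approx 0.023383$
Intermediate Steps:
$r = 4$ ($r = 2^{2} = 4$)
$\frac{- \left(-1\right) 19 r \left(-13 - 13\right)}{-84505} = \frac{- \left(-1\right) 19 \cdot 4 \left(-13 - 13\right)}{-84505} = \left(-1\right) \left(-19\right) 4 \left(-26\right) \left(- \frac{1}{84505}\right) = 19 \cdot 4 \left(-26\right) \left(- \frac{1}{84505}\right) = 76 \left(-26\right) \left(- \frac{1}{84505}\right) = \left(-1976\right) \left(- \frac{1}{84505}\right) = \frac{1976}{84505}$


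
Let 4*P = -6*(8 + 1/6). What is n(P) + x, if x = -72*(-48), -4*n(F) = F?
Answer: 55345/16 ≈ 3459.1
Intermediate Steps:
P = -49/4 (P = (-6*(8 + 1/6))/4 = (-6*(8 + ⅙))/4 = (-6*49/6)/4 = (¼)*(-49) = -49/4 ≈ -12.250)
n(F) = -F/4
x = 3456
n(P) + x = -¼*(-49/4) + 3456 = 49/16 + 3456 = 55345/16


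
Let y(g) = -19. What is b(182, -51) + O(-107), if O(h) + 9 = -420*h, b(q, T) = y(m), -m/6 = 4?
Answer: 44912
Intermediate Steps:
m = -24 (m = -6*4 = -24)
b(q, T) = -19
O(h) = -9 - 420*h
b(182, -51) + O(-107) = -19 + (-9 - 420*(-107)) = -19 + (-9 + 44940) = -19 + 44931 = 44912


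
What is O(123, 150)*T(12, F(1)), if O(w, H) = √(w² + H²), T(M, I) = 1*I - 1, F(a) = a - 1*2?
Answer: -6*√4181 ≈ -387.96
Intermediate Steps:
F(a) = -2 + a (F(a) = a - 2 = -2 + a)
T(M, I) = -1 + I (T(M, I) = I - 1 = -1 + I)
O(w, H) = √(H² + w²)
O(123, 150)*T(12, F(1)) = √(150² + 123²)*(-1 + (-2 + 1)) = √(22500 + 15129)*(-1 - 1) = √37629*(-2) = (3*√4181)*(-2) = -6*√4181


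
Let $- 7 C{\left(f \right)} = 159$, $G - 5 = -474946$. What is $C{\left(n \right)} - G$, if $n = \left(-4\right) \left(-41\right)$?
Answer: $\frac{3324428}{7} \approx 4.7492 \cdot 10^{5}$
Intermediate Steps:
$n = 164$
$G = -474941$ ($G = 5 - 474946 = -474941$)
$C{\left(f \right)} = - \frac{159}{7}$ ($C{\left(f \right)} = \left(- \frac{1}{7}\right) 159 = - \frac{159}{7}$)
$C{\left(n \right)} - G = - \frac{159}{7} - -474941 = - \frac{159}{7} + 474941 = \frac{3324428}{7}$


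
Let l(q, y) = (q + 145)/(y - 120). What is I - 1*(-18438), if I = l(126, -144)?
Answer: 4867361/264 ≈ 18437.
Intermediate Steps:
l(q, y) = (145 + q)/(-120 + y)
I = -271/264 (I = (145 + 126)/(-120 - 144) = 271/(-264) = -1/264*271 = -271/264 ≈ -1.0265)
I - 1*(-18438) = -271/264 - 1*(-18438) = -271/264 + 18438 = 4867361/264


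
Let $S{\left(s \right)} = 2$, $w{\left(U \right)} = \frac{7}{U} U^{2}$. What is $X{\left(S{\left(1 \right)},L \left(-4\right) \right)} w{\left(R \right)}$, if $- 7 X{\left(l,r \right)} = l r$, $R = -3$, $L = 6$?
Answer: $-144$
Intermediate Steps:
$w{\left(U \right)} = 7 U$
$X{\left(l,r \right)} = - \frac{l r}{7}$
$X{\left(S{\left(1 \right)},L \left(-4\right) \right)} w{\left(R \right)} = \left(- \frac{1}{7}\right) 2 \cdot 6 \left(-4\right) 7 \left(-3\right) = \left(- \frac{1}{7}\right) 2 \left(-24\right) \left(-21\right) = \frac{48}{7} \left(-21\right) = -144$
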